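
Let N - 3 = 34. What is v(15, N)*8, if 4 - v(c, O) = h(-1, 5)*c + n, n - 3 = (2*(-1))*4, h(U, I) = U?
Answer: 192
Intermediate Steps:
N = 37 (N = 3 + 34 = 37)
n = -5 (n = 3 + (2*(-1))*4 = 3 - 2*4 = 3 - 8 = -5)
v(c, O) = 9 + c (v(c, O) = 4 - (-c - 5) = 4 - (-5 - c) = 4 + (5 + c) = 9 + c)
v(15, N)*8 = (9 + 15)*8 = 24*8 = 192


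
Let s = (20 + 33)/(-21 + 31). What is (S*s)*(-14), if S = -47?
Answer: 17437/5 ≈ 3487.4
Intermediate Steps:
s = 53/10 ≈ 5.3000
(S*s)*(-14) = -47*53/10*(-14) = -2491/10*(-14) = 17437/5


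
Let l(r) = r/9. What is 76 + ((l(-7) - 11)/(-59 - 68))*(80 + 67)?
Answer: 34150/381 ≈ 89.633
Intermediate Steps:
l(r) = r/9 (l(r) = r*(⅑) = r/9)
76 + ((l(-7) - 11)/(-59 - 68))*(80 + 67) = 76 + (((⅑)*(-7) - 11)/(-59 - 68))*(80 + 67) = 76 + ((-7/9 - 11)/(-127))*147 = 76 - 106/9*(-1/127)*147 = 76 + (106/1143)*147 = 76 + 5194/381 = 34150/381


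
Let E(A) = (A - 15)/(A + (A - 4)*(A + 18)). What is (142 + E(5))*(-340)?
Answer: -337110/7 ≈ -48159.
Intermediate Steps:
E(A) = (-15 + A)/(A + (-4 + A)*(18 + A))
(142 + E(5))*(-340) = (142 + (-15 + 5)/(-72 + 5² + 15*5))*(-340) = (142 - 10/(-72 + 25 + 75))*(-340) = (142 - 10/28)*(-340) = (142 + (1/28)*(-10))*(-340) = (142 - 5/14)*(-340) = (1983/14)*(-340) = -337110/7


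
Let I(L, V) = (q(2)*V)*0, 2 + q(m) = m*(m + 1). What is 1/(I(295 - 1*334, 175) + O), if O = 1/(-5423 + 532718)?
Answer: 527295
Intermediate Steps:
q(m) = -2 + m*(1 + m) (q(m) = -2 + m*(m + 1) = -2 + m*(1 + m))
I(L, V) = 0 (I(L, V) = ((-2 + 2 + 2**2)*V)*0 = ((-2 + 2 + 4)*V)*0 = (4*V)*0 = 0)
O = 1/527295 ≈ 1.8965e-6
1/(I(295 - 1*334, 175) + O) = 1/(0 + 1/527295) = 1/(1/527295) = 527295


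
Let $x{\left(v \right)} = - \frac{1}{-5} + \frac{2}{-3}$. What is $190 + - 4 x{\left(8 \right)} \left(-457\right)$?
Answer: $- \frac{9946}{15} \approx -663.07$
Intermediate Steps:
$x{\left(v \right)} = - \frac{7}{15}$ ($x{\left(v \right)} = \left(-1\right) \left(- \frac{1}{5}\right) + 2 \left(- \frac{1}{3}\right) = \frac{1}{5} - \frac{2}{3} = - \frac{7}{15}$)
$190 + - 4 x{\left(8 \right)} \left(-457\right) = 190 + \left(-4\right) \left(- \frac{7}{15}\right) \left(-457\right) = 190 + \frac{28}{15} \left(-457\right) = 190 - \frac{12796}{15} = - \frac{9946}{15}$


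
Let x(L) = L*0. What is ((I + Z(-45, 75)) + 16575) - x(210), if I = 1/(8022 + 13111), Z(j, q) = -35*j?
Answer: 383563951/21133 ≈ 18150.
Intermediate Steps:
x(L) = 0
I = 1/21133 ≈ 4.7319e-5
((I + Z(-45, 75)) + 16575) - x(210) = ((1/21133 - 35*(-45)) + 16575) - 1*0 = ((1/21133 + 1575) + 16575) + 0 = (33284476/21133 + 16575) + 0 = 383563951/21133 + 0 = 383563951/21133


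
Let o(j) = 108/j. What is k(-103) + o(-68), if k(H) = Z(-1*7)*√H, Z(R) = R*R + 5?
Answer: -27/17 + 54*I*√103 ≈ -1.5882 + 548.04*I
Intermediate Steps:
Z(R) = 5 + R² (Z(R) = R² + 5 = 5 + R²)
k(H) = 54*√H (k(H) = (5 + (-1*7)²)*√H = (5 + (-7)²)*√H = (5 + 49)*√H = 54*√H)
k(-103) + o(-68) = 54*√(-103) + 108/(-68) = 54*(I*√103) + 108*(-1/68) = 54*I*√103 - 27/17 = -27/17 + 54*I*√103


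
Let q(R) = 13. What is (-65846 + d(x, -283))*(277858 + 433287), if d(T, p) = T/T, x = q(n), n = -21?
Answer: -46825342525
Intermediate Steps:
x = 13
d(T, p) = 1
(-65846 + d(x, -283))*(277858 + 433287) = (-65846 + 1)*(277858 + 433287) = -65845*711145 = -46825342525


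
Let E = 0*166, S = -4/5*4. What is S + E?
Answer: -16/5 ≈ -3.2000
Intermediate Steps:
S = -16/5 (S = -4*⅕*4 = -⅘*4 = -16/5 ≈ -3.2000)
E = 0
S + E = -16/5 + 0 = -16/5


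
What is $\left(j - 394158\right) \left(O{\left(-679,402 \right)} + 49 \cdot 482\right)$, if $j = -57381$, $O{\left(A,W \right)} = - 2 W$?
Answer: $-10301410746$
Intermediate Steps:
$\left(j - 394158\right) \left(O{\left(-679,402 \right)} + 49 \cdot 482\right) = \left(-57381 - 394158\right) \left(\left(-2\right) 402 + 49 \cdot 482\right) = - 451539 \left(-804 + 23618\right) = \left(-451539\right) 22814 = -10301410746$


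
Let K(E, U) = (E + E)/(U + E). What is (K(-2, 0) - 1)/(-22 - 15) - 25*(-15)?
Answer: 13874/37 ≈ 374.97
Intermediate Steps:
K(E, U) = 2*E/(E + U) (K(E, U) = (2*E)/(E + U) = 2*E/(E + U))
(K(-2, 0) - 1)/(-22 - 15) - 25*(-15) = (2*(-2)/(-2 + 0) - 1)/(-22 - 15) - 25*(-15) = (2*(-2)/(-2) - 1)/(-37) + 375 = (2*(-2)*(-1/2) - 1)*(-1/37) + 375 = (2 - 1)*(-1/37) + 375 = 1*(-1/37) + 375 = -1/37 + 375 = 13874/37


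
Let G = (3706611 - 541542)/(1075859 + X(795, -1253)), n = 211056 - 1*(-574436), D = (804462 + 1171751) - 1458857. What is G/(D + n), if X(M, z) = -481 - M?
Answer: 3165069/1400018312384 ≈ 2.2607e-6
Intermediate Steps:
D = 517356 (D = 1976213 - 1458857 = 517356)
n = 785492 (n = 211056 + 574436 = 785492)
G = 3165069/1074583 (G = (3706611 - 541542)/(1075859 + (-481 - 1*795)) = 3165069/(1075859 + (-481 - 795)) = 3165069/(1075859 - 1276) = 3165069/1074583 ≈ 2.9454)
G/(D + n) = 3165069/(1074583*(517356 + 785492)) = (3165069/1074583)/1302848 = (3165069/1074583)*(1/1302848) = 3165069/1400018312384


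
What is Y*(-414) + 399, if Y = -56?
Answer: 23583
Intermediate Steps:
Y*(-414) + 399 = -56*(-414) + 399 = 23184 + 399 = 23583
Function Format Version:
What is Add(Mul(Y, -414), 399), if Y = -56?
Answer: 23583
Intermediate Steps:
Add(Mul(Y, -414), 399) = Add(Mul(-56, -414), 399) = Add(23184, 399) = 23583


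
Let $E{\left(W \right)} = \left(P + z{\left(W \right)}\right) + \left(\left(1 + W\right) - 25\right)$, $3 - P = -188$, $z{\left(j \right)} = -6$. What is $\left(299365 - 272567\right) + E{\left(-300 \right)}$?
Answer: $26659$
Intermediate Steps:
$P = 191$ ($P = 3 - -188 = 3 + 188 = 191$)
$E{\left(W \right)} = 161 + W$ ($E{\left(W \right)} = \left(191 - 6\right) + \left(\left(1 + W\right) - 25\right) = 185 + \left(-24 + W\right) = 161 + W$)
$\left(299365 - 272567\right) + E{\left(-300 \right)} = \left(299365 - 272567\right) + \left(161 - 300\right) = 26798 - 139 = 26659$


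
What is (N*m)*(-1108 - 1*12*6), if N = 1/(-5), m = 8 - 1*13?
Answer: -1180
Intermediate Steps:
m = -5 (m = 8 - 13 = -5)
N = -⅕ (N = 1*(-⅕) = -⅕ ≈ -0.20000)
(N*m)*(-1108 - 1*12*6) = (-⅕*(-5))*(-1108 - 1*12*6) = 1*(-1108 - 12*6) = 1*(-1108 - 72) = 1*(-1180) = -1180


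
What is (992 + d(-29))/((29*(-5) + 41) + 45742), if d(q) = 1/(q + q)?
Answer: 57535/2647004 ≈ 0.021736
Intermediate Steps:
d(q) = 1/(2*q)
(992 + d(-29))/((29*(-5) + 41) + 45742) = (992 + (½)/(-29))/((29*(-5) + 41) + 45742) = (992 + (½)*(-1/29))/((-145 + 41) + 45742) = (992 - 1/58)/(-104 + 45742) = (57535/58)/45638 = (57535/58)*(1/45638) = 57535/2647004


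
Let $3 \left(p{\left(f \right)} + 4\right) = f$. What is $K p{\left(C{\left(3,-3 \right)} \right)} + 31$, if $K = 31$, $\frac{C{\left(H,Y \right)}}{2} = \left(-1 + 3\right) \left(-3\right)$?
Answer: $-217$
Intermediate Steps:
$C{\left(H,Y \right)} = -12$ ($C{\left(H,Y \right)} = 2 \left(-1 + 3\right) \left(-3\right) = 2 \cdot 2 \left(-3\right) = 2 \left(-6\right) = -12$)
$p{\left(f \right)} = -4 + \frac{f}{3}$
$K p{\left(C{\left(3,-3 \right)} \right)} + 31 = 31 \left(-4 + \frac{1}{3} \left(-12\right)\right) + 31 = 31 \left(-4 - 4\right) + 31 = 31 \left(-8\right) + 31 = -248 + 31 = -217$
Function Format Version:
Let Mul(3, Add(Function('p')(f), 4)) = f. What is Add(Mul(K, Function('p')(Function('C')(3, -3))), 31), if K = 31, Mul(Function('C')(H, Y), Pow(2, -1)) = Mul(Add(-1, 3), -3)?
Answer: -217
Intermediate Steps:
Function('C')(H, Y) = -12 (Function('C')(H, Y) = Mul(2, Mul(Add(-1, 3), -3)) = Mul(2, Mul(2, -3)) = Mul(2, -6) = -12)
Function('p')(f) = Add(-4, Mul(Rational(1, 3), f))
Add(Mul(K, Function('p')(Function('C')(3, -3))), 31) = Add(Mul(31, Add(-4, Mul(Rational(1, 3), -12))), 31) = Add(Mul(31, Add(-4, -4)), 31) = Add(Mul(31, -8), 31) = Add(-248, 31) = -217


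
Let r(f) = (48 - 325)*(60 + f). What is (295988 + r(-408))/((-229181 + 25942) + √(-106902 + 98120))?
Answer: -79747731776/41306099903 - 392384*I*√8782/41306099903 ≈ -1.9307 - 0.00089021*I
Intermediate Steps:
r(f) = -16620 - 277*f (r(f) = -277*(60 + f) = -16620 - 277*f)
(295988 + r(-408))/((-229181 + 25942) + √(-106902 + 98120)) = (295988 + (-16620 - 277*(-408)))/((-229181 + 25942) + √(-106902 + 98120)) = (295988 + (-16620 + 113016))/(-203239 + √(-8782)) = (295988 + 96396)/(-203239 + I*√8782) = 392384/(-203239 + I*√8782)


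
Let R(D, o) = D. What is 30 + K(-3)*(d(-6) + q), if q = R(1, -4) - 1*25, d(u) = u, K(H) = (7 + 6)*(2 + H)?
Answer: 420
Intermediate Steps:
K(H) = 26 + 13*H (K(H) = 13*(2 + H) = 26 + 13*H)
q = -24 (q = 1 - 1*25 = 1 - 25 = -24)
30 + K(-3)*(d(-6) + q) = 30 + (26 + 13*(-3))*(-6 - 24) = 30 + (26 - 39)*(-30) = 30 - 13*(-30) = 30 + 390 = 420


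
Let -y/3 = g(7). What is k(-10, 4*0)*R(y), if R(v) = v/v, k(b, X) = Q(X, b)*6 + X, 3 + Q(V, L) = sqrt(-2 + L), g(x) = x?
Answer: -18 + 12*I*sqrt(3) ≈ -18.0 + 20.785*I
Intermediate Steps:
Q(V, L) = -3 + sqrt(-2 + L)
k(b, X) = -18 + X + 6*sqrt(-2 + b) (k(b, X) = (-3 + sqrt(-2 + b))*6 + X = (-18 + 6*sqrt(-2 + b)) + X = -18 + X + 6*sqrt(-2 + b))
y = -21 (y = -3*7 = -21)
R(v) = 1
k(-10, 4*0)*R(y) = (-18 + 4*0 + 6*sqrt(-2 - 10))*1 = (-18 + 0 + 6*sqrt(-12))*1 = (-18 + 0 + 6*(2*I*sqrt(3)))*1 = (-18 + 0 + 12*I*sqrt(3))*1 = (-18 + 12*I*sqrt(3))*1 = -18 + 12*I*sqrt(3)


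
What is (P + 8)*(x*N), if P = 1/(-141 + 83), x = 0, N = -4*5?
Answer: 0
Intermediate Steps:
N = -20
P = -1/58 (P = 1/(-58) = -1/58 ≈ -0.017241)
(P + 8)*(x*N) = (-1/58 + 8)*(0*(-20)) = (463/58)*0 = 0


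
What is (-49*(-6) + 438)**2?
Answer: 535824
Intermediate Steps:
(-49*(-6) + 438)**2 = (294 + 438)**2 = 732**2 = 535824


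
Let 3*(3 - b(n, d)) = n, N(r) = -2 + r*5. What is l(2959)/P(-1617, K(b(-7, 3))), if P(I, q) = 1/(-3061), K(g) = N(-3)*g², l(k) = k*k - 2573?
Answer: -26793263588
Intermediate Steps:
l(k) = -2573 + k² (l(k) = k² - 2573 = -2573 + k²)
N(r) = -2 + 5*r
b(n, d) = 3 - n/3
K(g) = -17*g² (K(g) = (-2 + 5*(-3))*g² = (-2 - 15)*g² = -17*g²)
P(I, q) = -1/3061
l(2959)/P(-1617, K(b(-7, 3))) = (-2573 + 2959²)/(-1/3061) = (-2573 + 8755681)*(-3061) = 8753108*(-3061) = -26793263588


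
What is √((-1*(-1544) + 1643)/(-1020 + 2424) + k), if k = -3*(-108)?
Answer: √17865237/234 ≈ 18.063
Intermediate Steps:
k = 324
√((-1*(-1544) + 1643)/(-1020 + 2424) + k) = √((-1*(-1544) + 1643)/(-1020 + 2424) + 324) = √((1544 + 1643)/1404 + 324) = √(3187*(1/1404) + 324) = √(3187/1404 + 324) = √(458083/1404) = √17865237/234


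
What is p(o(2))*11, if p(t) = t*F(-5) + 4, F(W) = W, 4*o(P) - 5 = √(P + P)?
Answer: -209/4 ≈ -52.250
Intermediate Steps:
o(P) = 5/4 + √2*√P/4 (o(P) = 5/4 + √(P + P)/4 = 5/4 + √(2*P)/4 = 5/4 + (√2*√P)/4 = 5/4 + √2*√P/4)
p(t) = 4 - 5*t (p(t) = t*(-5) + 4 = -5*t + 4 = 4 - 5*t)
p(o(2))*11 = (4 - 5*(5/4 + √2*√2/4))*11 = (4 - 5*(5/4 + ½))*11 = (4 - 5*7/4)*11 = (4 - 35/4)*11 = -19/4*11 = -209/4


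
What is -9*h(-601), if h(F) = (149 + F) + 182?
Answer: 2430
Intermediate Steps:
h(F) = 331 + F
-9*h(-601) = -9*(331 - 601) = -9*(-270) = -1*(-2430) = 2430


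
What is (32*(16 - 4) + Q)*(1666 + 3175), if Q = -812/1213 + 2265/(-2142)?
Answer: 1602757820105/866082 ≈ 1.8506e+6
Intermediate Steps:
Q = -1495583/866082 (Q = -812*1/1213 + 2265*(-1/2142) = -812/1213 - 755/714 = -1495583/866082 ≈ -1.7268)
(32*(16 - 4) + Q)*(1666 + 3175) = (32*(16 - 4) - 1495583/866082)*(1666 + 3175) = (32*12 - 1495583/866082)*4841 = (384 - 1495583/866082)*4841 = (331079905/866082)*4841 = 1602757820105/866082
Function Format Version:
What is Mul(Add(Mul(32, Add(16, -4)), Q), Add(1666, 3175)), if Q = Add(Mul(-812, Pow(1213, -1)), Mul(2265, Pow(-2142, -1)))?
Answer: Rational(1602757820105, 866082) ≈ 1.8506e+6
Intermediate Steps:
Q = Rational(-1495583, 866082) (Q = Add(Mul(-812, Rational(1, 1213)), Mul(2265, Rational(-1, 2142))) = Add(Rational(-812, 1213), Rational(-755, 714)) = Rational(-1495583, 866082) ≈ -1.7268)
Mul(Add(Mul(32, Add(16, -4)), Q), Add(1666, 3175)) = Mul(Add(Mul(32, Add(16, -4)), Rational(-1495583, 866082)), Add(1666, 3175)) = Mul(Add(Mul(32, 12), Rational(-1495583, 866082)), 4841) = Mul(Add(384, Rational(-1495583, 866082)), 4841) = Mul(Rational(331079905, 866082), 4841) = Rational(1602757820105, 866082)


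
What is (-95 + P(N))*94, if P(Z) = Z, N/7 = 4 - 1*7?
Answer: -10904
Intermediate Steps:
N = -21 (N = 7*(4 - 1*7) = 7*(4 - 7) = 7*(-3) = -21)
(-95 + P(N))*94 = (-95 - 21)*94 = -116*94 = -10904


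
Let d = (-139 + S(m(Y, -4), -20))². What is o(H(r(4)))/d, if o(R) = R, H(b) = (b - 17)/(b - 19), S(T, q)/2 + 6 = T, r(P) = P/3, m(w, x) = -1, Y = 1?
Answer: 47/1240677 ≈ 3.7883e-5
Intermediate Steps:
r(P) = P/3 (r(P) = P*(⅓) = P/3)
S(T, q) = -12 + 2*T
H(b) = (-17 + b)/(-19 + b)
d = 23409 (d = (-139 + (-12 + 2*(-1)))² = (-139 + (-12 - 2))² = (-139 - 14)² = (-153)² = 23409)
o(H(r(4)))/d = ((-17 + (⅓)*4)/(-19 + (⅓)*4))/23409 = ((-17 + 4/3)/(-19 + 4/3))*(1/23409) = (-47/3/(-53/3))*(1/23409) = -3/53*(-47/3)*(1/23409) = (47/53)*(1/23409) = 47/1240677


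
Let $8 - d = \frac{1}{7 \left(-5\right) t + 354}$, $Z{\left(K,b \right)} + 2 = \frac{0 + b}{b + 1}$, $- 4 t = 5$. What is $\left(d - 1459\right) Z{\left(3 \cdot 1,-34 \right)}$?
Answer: $\frac{24624480}{17501} \approx 1407.0$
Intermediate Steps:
$t = - \frac{5}{4}$ ($t = \left(- \frac{1}{4}\right) 5 = - \frac{5}{4} \approx -1.25$)
$Z{\left(K,b \right)} = -2 + \frac{b}{1 + b}$ ($Z{\left(K,b \right)} = -2 + \frac{0 + b}{b + 1} = -2 + \frac{b}{1 + b}$)
$d = \frac{12724}{1591}$ ($d = 8 - \frac{1}{7 \left(-5\right) \left(- \frac{5}{4}\right) + 354} = 8 - \frac{1}{\left(-35\right) \left(- \frac{5}{4}\right) + 354} = 8 - \frac{1}{\frac{175}{4} + 354} = 8 - \frac{1}{\frac{1591}{4}} = 8 - \frac{4}{1591} = \frac{12724}{1591} \approx 7.9975$)
$\left(d - 1459\right) Z{\left(3 \cdot 1,-34 \right)} = \left(\frac{12724}{1591} - 1459\right) \frac{-2 - -34}{1 - 34} = - \frac{2308545 \frac{-2 + 34}{-33}}{1591} = - \frac{2308545 \left(\left(- \frac{1}{33}\right) 32\right)}{1591} = \left(- \frac{2308545}{1591}\right) \left(- \frac{32}{33}\right) = \frac{24624480}{17501}$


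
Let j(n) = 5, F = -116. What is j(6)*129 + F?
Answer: 529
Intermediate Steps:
j(6)*129 + F = 5*129 - 116 = 645 - 116 = 529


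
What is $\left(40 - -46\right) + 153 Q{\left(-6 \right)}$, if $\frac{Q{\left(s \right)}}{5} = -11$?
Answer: $-8329$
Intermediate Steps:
$Q{\left(s \right)} = -55$ ($Q{\left(s \right)} = 5 \left(-11\right) = -55$)
$\left(40 - -46\right) + 153 Q{\left(-6 \right)} = \left(40 - -46\right) + 153 \left(-55\right) = \left(40 + 46\right) - 8415 = 86 - 8415 = -8329$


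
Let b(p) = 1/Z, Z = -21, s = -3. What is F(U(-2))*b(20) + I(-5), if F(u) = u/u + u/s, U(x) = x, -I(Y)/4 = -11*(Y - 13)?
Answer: -49901/63 ≈ -792.08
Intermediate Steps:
I(Y) = -572 + 44*Y (I(Y) = -(-44)*(Y - 13) = -(-44)*(-13 + Y) = -4*(143 - 11*Y) = -572 + 44*Y)
b(p) = -1/21 (b(p) = 1/(-21) = -1/21)
F(u) = 1 - u/3 (F(u) = u/u + u/(-3) = 1 + u*(-1/3) = 1 - u/3)
F(U(-2))*b(20) + I(-5) = (1 - 1/3*(-2))*(-1/21) + (-572 + 44*(-5)) = (1 + 2/3)*(-1/21) + (-572 - 220) = (5/3)*(-1/21) - 792 = -5/63 - 792 = -49901/63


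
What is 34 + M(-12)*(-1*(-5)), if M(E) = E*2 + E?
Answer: -146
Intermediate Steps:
M(E) = 3*E (M(E) = 2*E + E = 3*E)
34 + M(-12)*(-1*(-5)) = 34 + (3*(-12))*(-1*(-5)) = 34 - 36*5 = 34 - 180 = -146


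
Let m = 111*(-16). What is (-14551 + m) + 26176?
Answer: 9849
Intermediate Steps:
m = -1776
(-14551 + m) + 26176 = (-14551 - 1776) + 26176 = -16327 + 26176 = 9849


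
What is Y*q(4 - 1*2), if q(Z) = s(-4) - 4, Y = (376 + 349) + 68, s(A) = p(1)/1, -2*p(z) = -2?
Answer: -2379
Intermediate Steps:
p(z) = 1 (p(z) = -½*(-2) = 1)
s(A) = 1 (s(A) = 1/1 = 1*1 = 1)
Y = 793 (Y = 725 + 68 = 793)
q(Z) = -3 (q(Z) = 1 - 4 = -3)
Y*q(4 - 1*2) = 793*(-3) = -2379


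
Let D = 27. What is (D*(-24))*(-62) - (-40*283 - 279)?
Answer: 51775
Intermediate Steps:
(D*(-24))*(-62) - (-40*283 - 279) = (27*(-24))*(-62) - (-40*283 - 279) = -648*(-62) - (-11320 - 279) = 40176 - 1*(-11599) = 40176 + 11599 = 51775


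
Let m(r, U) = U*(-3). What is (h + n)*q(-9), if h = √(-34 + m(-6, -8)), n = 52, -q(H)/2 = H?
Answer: 936 + 18*I*√10 ≈ 936.0 + 56.921*I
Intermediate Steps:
q(H) = -2*H
m(r, U) = -3*U
h = I*√10 (h = √(-34 - 3*(-8)) = √(-34 + 24) = √(-10) = I*√10 ≈ 3.1623*I)
(h + n)*q(-9) = (I*√10 + 52)*(-2*(-9)) = (52 + I*√10)*18 = 936 + 18*I*√10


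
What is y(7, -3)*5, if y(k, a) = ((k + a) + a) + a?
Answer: -10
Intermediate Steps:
y(k, a) = k + 3*a (y(k, a) = ((a + k) + a) + a = (k + 2*a) + a = k + 3*a)
y(7, -3)*5 = (7 + 3*(-3))*5 = (7 - 9)*5 = -2*5 = -10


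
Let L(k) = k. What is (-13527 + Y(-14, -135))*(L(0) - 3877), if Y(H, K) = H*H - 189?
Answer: 52417040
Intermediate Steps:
Y(H, K) = -189 + H**2 (Y(H, K) = H**2 - 189 = -189 + H**2)
(-13527 + Y(-14, -135))*(L(0) - 3877) = (-13527 + (-189 + (-14)**2))*(0 - 3877) = (-13527 + (-189 + 196))*(-3877) = (-13527 + 7)*(-3877) = -13520*(-3877) = 52417040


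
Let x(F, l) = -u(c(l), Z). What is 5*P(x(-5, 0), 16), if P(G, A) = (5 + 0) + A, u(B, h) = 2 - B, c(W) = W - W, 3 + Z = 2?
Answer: 105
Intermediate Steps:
Z = -1 (Z = -3 + 2 = -1)
c(W) = 0
x(F, l) = -2 (x(F, l) = -(2 - 1*0) = -(2 + 0) = -1*2 = -2)
P(G, A) = 5 + A
5*P(x(-5, 0), 16) = 5*(5 + 16) = 5*21 = 105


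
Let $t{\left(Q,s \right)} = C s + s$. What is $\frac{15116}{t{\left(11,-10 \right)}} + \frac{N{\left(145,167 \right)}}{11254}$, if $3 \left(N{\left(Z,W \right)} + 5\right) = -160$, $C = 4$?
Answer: $- \frac{255177571}{844050} \approx -302.33$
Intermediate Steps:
$t{\left(Q,s \right)} = 5 s$ ($t{\left(Q,s \right)} = 4 s + s = 5 s$)
$N{\left(Z,W \right)} = - \frac{175}{3}$ ($N{\left(Z,W \right)} = -5 + \frac{1}{3} \left(-160\right) = -5 - \frac{160}{3} = - \frac{175}{3}$)
$\frac{15116}{t{\left(11,-10 \right)}} + \frac{N{\left(145,167 \right)}}{11254} = \frac{15116}{5 \left(-10\right)} - \frac{175}{3 \cdot 11254} = \frac{15116}{-50} - \frac{175}{33762} = 15116 \left(- \frac{1}{50}\right) - \frac{175}{33762} = - \frac{7558}{25} - \frac{175}{33762} = - \frac{255177571}{844050}$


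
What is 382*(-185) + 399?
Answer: -70271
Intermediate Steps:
382*(-185) + 399 = -70670 + 399 = -70271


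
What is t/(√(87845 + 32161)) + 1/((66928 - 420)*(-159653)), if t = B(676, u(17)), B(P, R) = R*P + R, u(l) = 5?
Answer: -1/10618201724 + 3385*√13334/40002 ≈ 9.7714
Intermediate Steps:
B(P, R) = R + P*R (B(P, R) = P*R + R = R + P*R)
t = 3385 (t = 5*(1 + 676) = 5*677 = 3385)
t/(√(87845 + 32161)) + 1/((66928 - 420)*(-159653)) = 3385/(√(87845 + 32161)) + 1/((66928 - 420)*(-159653)) = 3385/(√120006) - 1/159653/66508 = 3385/((3*√13334)) + (1/66508)*(-1/159653) = 3385*(√13334/40002) - 1/10618201724 = 3385*√13334/40002 - 1/10618201724 = -1/10618201724 + 3385*√13334/40002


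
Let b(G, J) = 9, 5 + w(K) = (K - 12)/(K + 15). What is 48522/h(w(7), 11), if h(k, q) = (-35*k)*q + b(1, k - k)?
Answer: 97044/4043 ≈ 24.003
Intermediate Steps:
w(K) = -5 + (-12 + K)/(15 + K) (w(K) = -5 + (K - 12)/(K + 15) = -5 + (-12 + K)/(15 + K))
h(k, q) = 9 - 35*k*q (h(k, q) = (-35*k)*q + 9 = -35*k*q + 9 = 9 - 35*k*q)
48522/h(w(7), 11) = 48522/(9 - 35*(-87 - 4*7)/(15 + 7)*11) = 48522/(9 - 35*(-87 - 28)/22*11) = 48522/(9 - 35*(1/22)*(-115)*11) = 48522/(9 - 35*(-115/22)*11) = 48522/(9 + 4025/2) = 48522/(4043/2) = 48522*(2/4043) = 97044/4043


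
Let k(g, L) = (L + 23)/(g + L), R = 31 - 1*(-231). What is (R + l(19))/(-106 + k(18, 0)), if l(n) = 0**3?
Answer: -4716/1885 ≈ -2.5019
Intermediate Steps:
l(n) = 0
R = 262 (R = 31 + 231 = 262)
k(g, L) = (23 + L)/(L + g)
(R + l(19))/(-106 + k(18, 0)) = (262 + 0)/(-106 + (23 + 0)/(0 + 18)) = 262/(-106 + 23/18) = 262/(-1885/18) = 262*(-18/1885) = -4716/1885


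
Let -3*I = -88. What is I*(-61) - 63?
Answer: -5557/3 ≈ -1852.3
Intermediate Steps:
I = 88/3 (I = -⅓*(-88) = 88/3 ≈ 29.333)
I*(-61) - 63 = (88/3)*(-61) - 63 = -5368/3 - 63 = -5557/3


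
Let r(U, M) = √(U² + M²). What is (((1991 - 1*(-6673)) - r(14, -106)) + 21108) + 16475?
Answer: 46247 - 2*√2858 ≈ 46140.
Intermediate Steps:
r(U, M) = √(M² + U²)
(((1991 - 1*(-6673)) - r(14, -106)) + 21108) + 16475 = (((1991 - 1*(-6673)) - √((-106)² + 14²)) + 21108) + 16475 = (((1991 + 6673) - √(11236 + 196)) + 21108) + 16475 = ((8664 - √11432) + 21108) + 16475 = ((8664 - 2*√2858) + 21108) + 16475 = (29772 - 2*√2858) + 16475 = 46247 - 2*√2858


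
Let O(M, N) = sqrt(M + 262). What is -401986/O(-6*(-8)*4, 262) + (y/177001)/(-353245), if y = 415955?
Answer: -83191/12504943649 - 200993*sqrt(454)/227 ≈ -18866.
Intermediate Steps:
O(M, N) = sqrt(262 + M)
-401986/O(-6*(-8)*4, 262) + (y/177001)/(-353245) = -401986/sqrt(262 - 6*(-8)*4) + (415955/177001)/(-353245) = -401986/sqrt(262 + 48*4) + (415955*(1/177001))*(-1/353245) = -401986/sqrt(262 + 192) + (415955/177001)*(-1/353245) = -401986*sqrt(454)/454 - 83191/12504943649 = -200993*sqrt(454)/227 - 83191/12504943649 = -83191/12504943649 - 200993*sqrt(454)/227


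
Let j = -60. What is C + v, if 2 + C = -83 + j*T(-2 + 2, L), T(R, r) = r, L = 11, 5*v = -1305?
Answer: -1006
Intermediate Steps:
v = -261 (v = (⅕)*(-1305) = -261)
C = -745 (C = -2 + (-83 - 60*11) = -2 + (-83 - 660) = -2 - 743 = -745)
C + v = -745 - 261 = -1006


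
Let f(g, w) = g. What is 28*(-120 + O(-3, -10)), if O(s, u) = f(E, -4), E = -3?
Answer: -3444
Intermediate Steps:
O(s, u) = -3
28*(-120 + O(-3, -10)) = 28*(-120 - 3) = 28*(-123) = -3444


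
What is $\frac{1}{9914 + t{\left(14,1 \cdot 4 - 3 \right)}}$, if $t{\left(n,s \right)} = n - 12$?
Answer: $\frac{1}{9916} \approx 0.00010085$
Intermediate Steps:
$t{\left(n,s \right)} = -12 + n$ ($t{\left(n,s \right)} = n - 12 = -12 + n$)
$\frac{1}{9914 + t{\left(14,1 \cdot 4 - 3 \right)}} = \frac{1}{9914 + \left(-12 + 14\right)} = \frac{1}{9914 + 2} = \frac{1}{9916}$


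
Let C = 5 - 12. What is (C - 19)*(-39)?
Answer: 1014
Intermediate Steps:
C = -7
(C - 19)*(-39) = (-7 - 19)*(-39) = -26*(-39) = 1014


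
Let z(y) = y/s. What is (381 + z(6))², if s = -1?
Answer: 140625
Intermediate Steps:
z(y) = -y (z(y) = y/(-1) = y*(-1) = -y)
(381 + z(6))² = (381 - 1*6)² = (381 - 6)² = 375² = 140625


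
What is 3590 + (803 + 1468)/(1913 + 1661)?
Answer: 12832931/3574 ≈ 3590.6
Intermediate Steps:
3590 + (803 + 1468)/(1913 + 1661) = 3590 + 2271/3574 = 12832931/3574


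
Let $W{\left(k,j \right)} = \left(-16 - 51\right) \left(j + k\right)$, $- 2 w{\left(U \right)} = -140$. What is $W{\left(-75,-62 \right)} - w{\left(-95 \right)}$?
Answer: $9109$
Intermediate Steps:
$w{\left(U \right)} = 70$ ($w{\left(U \right)} = \left(- \frac{1}{2}\right) \left(-140\right) = 70$)
$W{\left(k,j \right)} = - 67 j - 67 k$ ($W{\left(k,j \right)} = - 67 \left(j + k\right) = - 67 j - 67 k$)
$W{\left(-75,-62 \right)} - w{\left(-95 \right)} = \left(\left(-67\right) \left(-62\right) - -5025\right) - 70 = \left(4154 + 5025\right) - 70 = 9179 - 70 = 9109$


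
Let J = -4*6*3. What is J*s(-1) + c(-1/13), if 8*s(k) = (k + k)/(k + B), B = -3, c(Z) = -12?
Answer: -33/2 ≈ -16.500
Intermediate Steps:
J = -72 (J = -24*3 = -72)
s(k) = k/(4*(-3 + k)) (s(k) = ((k + k)/(k - 3))/8 = ((2*k)/(-3 + k))/8 = (2*k/(-3 + k))/8 = k/(4*(-3 + k)))
J*s(-1) + c(-1/13) = -18*(-1)/(-3 - 1) - 12 = -18*(-1)/(-4) - 12 = -18*(-1)*(-1)/4 - 12 = -72*1/16 - 12 = -9/2 - 12 = -33/2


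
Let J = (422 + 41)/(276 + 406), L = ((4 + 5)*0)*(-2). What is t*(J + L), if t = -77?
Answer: -3241/62 ≈ -52.274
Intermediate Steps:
L = 0 (L = (9*0)*(-2) = 0*(-2) = 0)
J = 463/682 ≈ 0.67889
t*(J + L) = -77*(463/682 + 0) = -77*463/682 = -3241/62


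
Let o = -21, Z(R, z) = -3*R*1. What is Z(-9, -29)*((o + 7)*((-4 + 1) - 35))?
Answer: 14364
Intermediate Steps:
Z(R, z) = -3*R
Z(-9, -29)*((o + 7)*((-4 + 1) - 35)) = (-3*(-9))*((-21 + 7)*((-4 + 1) - 35)) = 27*(-14*(-3 - 35)) = 27*(-14*(-38)) = 27*532 = 14364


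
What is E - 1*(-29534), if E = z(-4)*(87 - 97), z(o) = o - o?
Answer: 29534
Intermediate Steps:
z(o) = 0
E = 0 (E = 0*(87 - 97) = 0*(-10) = 0)
E - 1*(-29534) = 0 - 1*(-29534) = 0 + 29534 = 29534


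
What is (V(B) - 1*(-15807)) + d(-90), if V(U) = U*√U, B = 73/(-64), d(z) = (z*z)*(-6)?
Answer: -32793 - 73*I*√73/512 ≈ -32793.0 - 1.2182*I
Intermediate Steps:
d(z) = -6*z² (d(z) = z²*(-6) = -6*z²)
B = -73/64 (B = 73*(-1/64) = -73/64 ≈ -1.1406)
V(U) = U^(3/2)
(V(B) - 1*(-15807)) + d(-90) = ((-73/64)^(3/2) - 1*(-15807)) - 6*(-90)² = (-73*I*√73/512 + 15807) - 6*8100 = (15807 - 73*I*√73/512) - 48600 = -32793 - 73*I*√73/512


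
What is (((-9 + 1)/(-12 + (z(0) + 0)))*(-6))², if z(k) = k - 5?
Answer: 2304/289 ≈ 7.9723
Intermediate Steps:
z(k) = -5 + k
(((-9 + 1)/(-12 + (z(0) + 0)))*(-6))² = (((-9 + 1)/(-12 + ((-5 + 0) + 0)))*(-6))² = (-8/(-12 + (-5 + 0))*(-6))² = (-8/(-12 - 5)*(-6))² = (-8/(-17)*(-6))² = (-8*(-1/17)*(-6))² = ((8/17)*(-6))² = (-48/17)² = 2304/289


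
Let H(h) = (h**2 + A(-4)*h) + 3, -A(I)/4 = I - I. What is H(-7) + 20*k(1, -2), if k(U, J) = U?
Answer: 72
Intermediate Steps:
A(I) = 0 (A(I) = -4*(I - I) = -4*0 = 0)
H(h) = 3 + h**2 (H(h) = (h**2 + 0*h) + 3 = (h**2 + 0) + 3 = h**2 + 3 = 3 + h**2)
H(-7) + 20*k(1, -2) = (3 + (-7)**2) + 20*1 = (3 + 49) + 20 = 52 + 20 = 72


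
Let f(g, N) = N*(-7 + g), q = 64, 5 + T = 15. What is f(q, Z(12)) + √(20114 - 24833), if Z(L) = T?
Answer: 570 + 11*I*√39 ≈ 570.0 + 68.695*I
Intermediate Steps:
T = 10 (T = -5 + 15 = 10)
Z(L) = 10
f(q, Z(12)) + √(20114 - 24833) = 10*(-7 + 64) + √(20114 - 24833) = 10*57 + √(-4719) = 570 + 11*I*√39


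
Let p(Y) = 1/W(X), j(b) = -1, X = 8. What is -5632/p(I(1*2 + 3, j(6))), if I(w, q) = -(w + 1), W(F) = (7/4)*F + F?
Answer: -123904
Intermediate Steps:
W(F) = 11*F/4 (W(F) = (7*(¼))*F + F = 7*F/4 + F = 11*F/4)
I(w, q) = -1 - w (I(w, q) = -(1 + w) = -1 - w)
p(Y) = 1/22 (p(Y) = 1/((11/4)*8) = 1/22)
-5632/p(I(1*2 + 3, j(6))) = -5632/1/22 = -5632*22 = -123904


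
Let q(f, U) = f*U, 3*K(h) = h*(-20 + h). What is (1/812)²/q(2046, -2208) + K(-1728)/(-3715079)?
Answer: -2999029022917439495/11065850797158355968 ≈ -0.27102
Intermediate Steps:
K(h) = h*(-20 + h)/3 (K(h) = (h*(-20 + h))/3 = h*(-20 + h)/3)
q(f, U) = U*f
(1/812)²/q(2046, -2208) + K(-1728)/(-3715079) = (1/812)²/((-2208*2046)) + ((⅓)*(-1728)*(-20 - 1728))/(-3715079) = (1/812)²/(-4517568) + ((⅓)*(-1728)*(-1748))*(-1/3715079) = (1/659344)*(-1/4517568) + 1006848*(-1/3715079) = -1/2978631355392 - 1006848/3715079 = -2999029022917439495/11065850797158355968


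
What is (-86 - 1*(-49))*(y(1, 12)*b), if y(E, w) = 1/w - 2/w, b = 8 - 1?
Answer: 259/12 ≈ 21.583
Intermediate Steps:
b = 7
y(E, w) = -1/w (y(E, w) = 1/w - 2/w = -1/w)
(-86 - 1*(-49))*(y(1, 12)*b) = (-86 - 1*(-49))*(-1/12*7) = (-86 + 49)*(-1*1/12*7) = -(-37)*7/12 = -37*(-7/12) = 259/12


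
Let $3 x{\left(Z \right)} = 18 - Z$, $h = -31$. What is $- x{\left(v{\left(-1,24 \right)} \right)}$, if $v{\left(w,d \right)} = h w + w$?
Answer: $4$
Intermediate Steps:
$v{\left(w,d \right)} = - 30 w$ ($v{\left(w,d \right)} = - 31 w + w = - 30 w$)
$x{\left(Z \right)} = 6 - \frac{Z}{3}$ ($x{\left(Z \right)} = \frac{18 - Z}{3} = 6 - \frac{Z}{3}$)
$- x{\left(v{\left(-1,24 \right)} \right)} = - (6 - \frac{\left(-30\right) \left(-1\right)}{3}) = - (6 - 10) = \left(-1\right) \left(-4\right) = 4$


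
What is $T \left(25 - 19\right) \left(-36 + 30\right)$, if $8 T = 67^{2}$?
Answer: $- \frac{40401}{2} \approx -20201.0$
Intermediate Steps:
$T = \frac{4489}{8}$ ($T = \frac{67^{2}}{8} = \frac{1}{8} \cdot 4489 = \frac{4489}{8} \approx 561.13$)
$T \left(25 - 19\right) \left(-36 + 30\right) = \frac{4489 \left(25 - 19\right) \left(-36 + 30\right)}{8} = \frac{4489 \cdot 6 \left(-6\right)}{8} = \frac{4489}{8} \left(-36\right) = - \frac{40401}{2}$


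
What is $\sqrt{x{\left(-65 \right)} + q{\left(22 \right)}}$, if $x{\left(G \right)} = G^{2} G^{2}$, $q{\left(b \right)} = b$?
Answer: $\sqrt{17850647} \approx 4225.0$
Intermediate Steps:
$x{\left(G \right)} = G^{4}$
$\sqrt{x{\left(-65 \right)} + q{\left(22 \right)}} = \sqrt{\left(-65\right)^{4} + 22} = \sqrt{17850625 + 22} = \sqrt{17850647}$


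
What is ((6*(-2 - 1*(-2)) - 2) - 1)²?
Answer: 9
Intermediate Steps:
((6*(-2 - 1*(-2)) - 2) - 1)² = ((6*(-2 + 2) - 2) - 1)² = ((6*0 - 2) - 1)² = ((0 - 2) - 1)² = (-2 - 1)² = (-3)² = 9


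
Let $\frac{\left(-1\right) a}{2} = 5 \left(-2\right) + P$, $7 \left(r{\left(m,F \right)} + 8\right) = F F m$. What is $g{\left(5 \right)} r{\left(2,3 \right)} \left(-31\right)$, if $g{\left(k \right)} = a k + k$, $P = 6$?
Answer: $\frac{53010}{7} \approx 7572.9$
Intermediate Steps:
$r{\left(m,F \right)} = -8 + \frac{m F^{2}}{7}$ ($r{\left(m,F \right)} = -8 + \frac{F F m}{7} = -8 + \frac{F^{2} m}{7} = -8 + \frac{m F^{2}}{7}$)
$a = 8$ ($a = - 2 \left(5 \left(-2\right) + 6\right) = - 2 \left(-10 + 6\right) = \left(-2\right) \left(-4\right) = 8$)
$g{\left(k \right)} = 9 k$ ($g{\left(k \right)} = 8 k + k = 9 k$)
$g{\left(5 \right)} r{\left(2,3 \right)} \left(-31\right) = 9 \cdot 5 \left(-8 + \frac{1}{7} \cdot 2 \cdot 3^{2}\right) \left(-31\right) = 45 \left(-8 + \frac{1}{7} \cdot 2 \cdot 9\right) \left(-31\right) = 45 \left(-8 + \frac{18}{7}\right) \left(-31\right) = 45 \left(- \frac{38}{7}\right) \left(-31\right) = \left(- \frac{1710}{7}\right) \left(-31\right) = \frac{53010}{7}$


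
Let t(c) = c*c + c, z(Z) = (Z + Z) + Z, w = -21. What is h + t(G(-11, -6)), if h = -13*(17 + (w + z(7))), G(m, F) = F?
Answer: -191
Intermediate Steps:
z(Z) = 3*Z (z(Z) = 2*Z + Z = 3*Z)
t(c) = c + c² (t(c) = c² + c = c + c²)
h = -221 (h = -13*(17 + (-21 + 3*7)) = -13*(17 + (-21 + 21)) = -13*(17 + 0) = -13*17 = -221)
h + t(G(-11, -6)) = -221 - 6*(1 - 6) = -221 - 6*(-5) = -221 + 30 = -191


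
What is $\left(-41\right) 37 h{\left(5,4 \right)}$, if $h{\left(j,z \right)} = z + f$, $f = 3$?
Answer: $-10619$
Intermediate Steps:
$h{\left(j,z \right)} = 3 + z$ ($h{\left(j,z \right)} = z + 3 = 3 + z$)
$\left(-41\right) 37 h{\left(5,4 \right)} = \left(-41\right) 37 \left(3 + 4\right) = \left(-1517\right) 7 = -10619$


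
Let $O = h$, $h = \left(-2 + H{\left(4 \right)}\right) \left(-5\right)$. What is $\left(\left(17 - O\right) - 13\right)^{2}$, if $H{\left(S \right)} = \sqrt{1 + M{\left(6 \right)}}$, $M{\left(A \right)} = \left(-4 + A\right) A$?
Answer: $361 - 60 \sqrt{13} \approx 144.67$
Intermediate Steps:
$M{\left(A \right)} = A \left(-4 + A\right)$
$H{\left(S \right)} = \sqrt{13}$ ($H{\left(S \right)} = \sqrt{1 + 6 \left(-4 + 6\right)} = \sqrt{1 + 6 \cdot 2} = \sqrt{1 + 12} = \sqrt{13}$)
$h = 10 - 5 \sqrt{13}$ ($h = \left(-2 + \sqrt{13}\right) \left(-5\right) = 10 - 5 \sqrt{13} \approx -8.0278$)
$O = 10 - 5 \sqrt{13} \approx -8.0278$
$\left(\left(17 - O\right) - 13\right)^{2} = \left(\left(17 - \left(10 - 5 \sqrt{13}\right)\right) - 13\right)^{2} = \left(\left(7 + 5 \sqrt{13}\right) - 13\right)^{2} = \left(-6 + 5 \sqrt{13}\right)^{2}$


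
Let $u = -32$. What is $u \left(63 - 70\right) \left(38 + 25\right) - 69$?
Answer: $14043$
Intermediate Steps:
$u \left(63 - 70\right) \left(38 + 25\right) - 69 = - 32 \left(63 - 70\right) \left(38 + 25\right) - 69 = - 32 \left(\left(-7\right) 63\right) - 69 = \left(-32\right) \left(-441\right) - 69 = 14112 - 69 = 14043$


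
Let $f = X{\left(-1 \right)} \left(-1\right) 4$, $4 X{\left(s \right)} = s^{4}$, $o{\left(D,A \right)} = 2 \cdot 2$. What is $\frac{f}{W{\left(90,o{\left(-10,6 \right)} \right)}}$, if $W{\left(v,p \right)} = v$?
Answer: $- \frac{1}{90} \approx -0.011111$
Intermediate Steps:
$o{\left(D,A \right)} = 4$
$X{\left(s \right)} = \frac{s^{4}}{4}$
$f = -1$ ($f = \frac{\left(-1\right)^{4}}{4} \left(-1\right) 4 = \frac{1}{4} \cdot 1 \left(-1\right) 4 = \frac{1}{4} \left(-1\right) 4 = \left(- \frac{1}{4}\right) 4 = -1$)
$\frac{f}{W{\left(90,o{\left(-10,6 \right)} \right)}} = - \frac{1}{90}$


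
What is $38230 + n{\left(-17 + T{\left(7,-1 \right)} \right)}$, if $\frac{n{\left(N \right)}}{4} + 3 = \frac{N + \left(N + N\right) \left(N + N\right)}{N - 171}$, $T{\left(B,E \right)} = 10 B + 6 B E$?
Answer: $\frac{305645}{8} \approx 38206.0$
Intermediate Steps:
$T{\left(B,E \right)} = 10 B + 6 B E$
$n{\left(N \right)} = -12 + \frac{4 \left(N + 4 N^{2}\right)}{-171 + N}$ ($n{\left(N \right)} = -12 + 4 \frac{N + \left(N + N\right) \left(N + N\right)}{N - 171} = -12 + 4 \frac{N + 2 N 2 N}{-171 + N} = -12 + 4 \frac{N + 4 N^{2}}{-171 + N} = -12 + \frac{4 \left(N + 4 N^{2}\right)}{-171 + N}$)
$38230 + n{\left(-17 + T{\left(7,-1 \right)} \right)} = 38230 + \frac{4 \left(513 - 2 \left(-17 + 2 \cdot 7 \left(5 + 3 \left(-1\right)\right)\right) + 4 \left(-17 + 2 \cdot 7 \left(5 + 3 \left(-1\right)\right)\right)^{2}\right)}{-171 - \left(17 - 14 \left(5 + 3 \left(-1\right)\right)\right)} = 38230 + \frac{4 \left(513 - 2 \left(-17 + 2 \cdot 7 \left(5 - 3\right)\right) + 4 \left(-17 + 2 \cdot 7 \left(5 - 3\right)\right)^{2}\right)}{-171 - \left(17 - 14 \left(5 - 3\right)\right)} = 38230 + \frac{4 \left(513 - 2 \left(-17 + 2 \cdot 7 \cdot 2\right) + 4 \left(-17 + 2 \cdot 7 \cdot 2\right)^{2}\right)}{-171 - \left(17 - 28\right)} = 38230 + \frac{4 \left(513 - 2 \left(-17 + 28\right) + 4 \left(-17 + 28\right)^{2}\right)}{-171 + \left(-17 + 28\right)} = 38230 + \frac{4 \left(513 - 22 + 4 \cdot 11^{2}\right)}{-171 + 11} = 38230 + \frac{4 \left(513 - 22 + 4 \cdot 121\right)}{-160} = 38230 + 4 \left(- \frac{1}{160}\right) \left(513 - 22 + 484\right) = 38230 + 4 \left(- \frac{1}{160}\right) 975 = 38230 - \frac{195}{8} = \frac{305645}{8}$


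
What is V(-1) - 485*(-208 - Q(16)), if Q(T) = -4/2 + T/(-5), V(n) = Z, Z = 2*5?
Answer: 98368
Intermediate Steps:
Z = 10
V(n) = 10
Q(T) = -2 - T/5 (Q(T) = -4*½ + T*(-⅕) = -2 - T/5)
V(-1) - 485*(-208 - Q(16)) = 10 - 485*(-208 - (-2 - ⅕*16)) = 10 - 485*(-208 - (-2 - 16/5)) = 10 - 485*(-208 - 1*(-26/5)) = 10 - 485*(-208 + 26/5) = 10 - 485*(-1014/5) = 10 + 98358 = 98368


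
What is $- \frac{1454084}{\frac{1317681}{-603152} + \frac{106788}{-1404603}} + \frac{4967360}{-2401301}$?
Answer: $\frac{986038358171093413167488}{1533013035713175373} \approx 6.432 \cdot 10^{5}$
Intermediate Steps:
$- \frac{1454084}{\frac{1317681}{-603152} + \frac{106788}{-1404603}} + \frac{4967360}{-2401301} = - \frac{1454084}{1317681 \left(- \frac{1}{603152}\right) + 106788 \left(- \frac{1}{1404603}\right)} + 4967360 \left(- \frac{1}{2401301}\right) = - \frac{1454084}{- \frac{1317681}{603152} - \frac{35596}{468201}} - \frac{4967360}{2401301} = - \frac{1454084}{- \frac{638409360473}{282396369552}} - \frac{4967360}{2401301} = \left(-1454084\right) \left(- \frac{282396369552}{638409360473}\right) - \frac{4967360}{2401301} = \frac{410628042623650368}{638409360473} - \frac{4967360}{2401301} = \frac{986038358171093413167488}{1533013035713175373}$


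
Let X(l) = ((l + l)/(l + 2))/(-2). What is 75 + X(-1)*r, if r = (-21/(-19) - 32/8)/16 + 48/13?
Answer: 310277/3952 ≈ 78.511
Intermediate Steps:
X(l) = -l/(2 + l) (X(l) = ((2*l)/(2 + l))*(-½) = (2*l/(2 + l))*(-½) = -l/(2 + l))
r = 13877/3952 (r = (-21*(-1/19) - 32*⅛)*(1/16) + 48*(1/13) = (21/19 - 4)*(1/16) + 48/13 = -55/19*1/16 + 48/13 = -55/304 + 48/13 = 13877/3952 ≈ 3.5114)
75 + X(-1)*r = 75 - 1*(-1)/(2 - 1)*(13877/3952) = 75 - 1*(-1)/1*(13877/3952) = 75 - 1*(-1)*1*(13877/3952) = 75 + 1*(13877/3952) = 75 + 13877/3952 = 310277/3952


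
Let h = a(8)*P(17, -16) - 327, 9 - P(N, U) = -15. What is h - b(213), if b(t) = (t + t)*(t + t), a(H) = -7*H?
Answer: -183147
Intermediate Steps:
P(N, U) = 24 (P(N, U) = 9 - 1*(-15) = 9 + 15 = 24)
b(t) = 4*t² (b(t) = (2*t)*(2*t) = 4*t²)
h = -1671 (h = -7*8*24 - 327 = -56*24 - 327 = -1344 - 327 = -1671)
h - b(213) = -1671 - 4*213² = -1671 - 4*45369 = -1671 - 1*181476 = -1671 - 181476 = -183147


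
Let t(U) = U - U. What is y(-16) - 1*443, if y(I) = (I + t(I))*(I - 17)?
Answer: 85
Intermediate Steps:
t(U) = 0
y(I) = I*(-17 + I) (y(I) = (I + 0)*(I - 17) = I*(-17 + I))
y(-16) - 1*443 = -16*(-17 - 16) - 1*443 = -16*(-33) - 443 = 528 - 443 = 85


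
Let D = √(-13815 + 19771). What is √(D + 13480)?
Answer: √(13480 + 2*√1489) ≈ 116.44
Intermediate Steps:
D = 2*√1489 (D = √5956 = 2*√1489 ≈ 77.175)
√(D + 13480) = √(2*√1489 + 13480) = √(13480 + 2*√1489)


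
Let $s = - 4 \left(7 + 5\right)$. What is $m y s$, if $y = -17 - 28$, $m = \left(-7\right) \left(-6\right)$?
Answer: $90720$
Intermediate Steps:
$m = 42$
$s = -48$ ($s = \left(-4\right) 12 = -48$)
$y = -45$
$m y s = 42 \left(-45\right) \left(-48\right) = \left(-1890\right) \left(-48\right) = 90720$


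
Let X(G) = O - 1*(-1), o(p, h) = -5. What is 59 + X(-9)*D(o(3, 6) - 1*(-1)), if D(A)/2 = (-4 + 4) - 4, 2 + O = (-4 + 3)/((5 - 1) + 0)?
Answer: 69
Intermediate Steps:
O = -9/4 (O = -2 + (-4 + 3)/((5 - 1) + 0) = -2 - 1/(4 + 0) = -2 - 1/4 = -9/4 ≈ -2.2500)
D(A) = -8 (D(A) = 2*((-4 + 4) - 4) = 2*(0 - 4) = 2*(-4) = -8)
X(G) = -5/4 (X(G) = -9/4 - 1*(-1) = -9/4 + 1 = -5/4)
59 + X(-9)*D(o(3, 6) - 1*(-1)) = 59 - 5/4*(-8) = 59 + 10 = 69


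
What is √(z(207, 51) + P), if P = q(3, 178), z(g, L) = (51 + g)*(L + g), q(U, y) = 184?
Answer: 2*√16687 ≈ 258.36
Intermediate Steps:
P = 184
√(z(207, 51) + P) = √((207² + 51*51 + 51*207 + 51*207) + 184) = √((42849 + 2601 + 10557 + 10557) + 184) = √(66564 + 184) = √66748 = 2*√16687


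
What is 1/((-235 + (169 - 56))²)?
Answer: 1/14884 ≈ 6.7186e-5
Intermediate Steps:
1/((-235 + (169 - 56))²) = 1/((-235 + 113)²) = 1/((-122)²) = 1/14884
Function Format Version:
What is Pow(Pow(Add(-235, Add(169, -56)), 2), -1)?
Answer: Rational(1, 14884) ≈ 6.7186e-5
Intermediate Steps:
Pow(Pow(Add(-235, Add(169, -56)), 2), -1) = Pow(Pow(Add(-235, 113), 2), -1) = Pow(Pow(-122, 2), -1) = Pow(14884, -1) = Rational(1, 14884)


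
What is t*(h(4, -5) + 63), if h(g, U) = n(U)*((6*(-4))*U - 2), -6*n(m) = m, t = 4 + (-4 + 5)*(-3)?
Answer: 484/3 ≈ 161.33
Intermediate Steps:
t = 1 (t = 4 + 1*(-3) = 4 - 3 = 1)
n(m) = -m/6
h(g, U) = -U*(-2 - 24*U)/6 (h(g, U) = (-U/6)*((6*(-4))*U - 2) = (-U/6)*(-24*U - 2) = (-U/6)*(-2 - 24*U) = -U*(-2 - 24*U)/6)
t*(h(4, -5) + 63) = 1*((1/3)*(-5)*(1 + 12*(-5)) + 63) = 1*((1/3)*(-5)*(1 - 60) + 63) = 1*((1/3)*(-5)*(-59) + 63) = 1*(295/3 + 63) = 1*(484/3) = 484/3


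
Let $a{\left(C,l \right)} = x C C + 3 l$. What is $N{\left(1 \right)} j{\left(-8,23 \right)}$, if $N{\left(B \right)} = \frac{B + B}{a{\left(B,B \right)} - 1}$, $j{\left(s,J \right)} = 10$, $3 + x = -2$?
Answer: $- \frac{20}{3} \approx -6.6667$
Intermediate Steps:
$x = -5$ ($x = -3 - 2 = -5$)
$a{\left(C,l \right)} = - 5 C^{2} + 3 l$ ($a{\left(C,l \right)} = - 5 C C + 3 l = - 5 C^{2} + 3 l$)
$N{\left(B \right)} = \frac{2 B}{-1 - 5 B^{2} + 3 B}$ ($N{\left(B \right)} = \frac{B + B}{\left(- 5 B^{2} + 3 B\right) - 1} = \frac{2 B}{-1 - 5 B^{2} + 3 B}$)
$N{\left(1 \right)} j{\left(-8,23 \right)} = \left(-2\right) 1 \frac{1}{1 - 3 + 5 \cdot 1^{2}} \cdot 10 = \left(-2\right) 1 \frac{1}{1 - 3 + 5 \cdot 1} \cdot 10 = \left(-2\right) 1 \frac{1}{1 - 3 + 5} \cdot 10 = \left(-2\right) 1 \cdot \frac{1}{3} \cdot 10 = \left(- \frac{2}{3}\right) 10 = - \frac{20}{3}$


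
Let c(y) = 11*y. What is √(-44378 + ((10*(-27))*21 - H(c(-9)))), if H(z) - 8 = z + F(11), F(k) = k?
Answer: 12*I*√347 ≈ 223.54*I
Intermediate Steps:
H(z) = 19 + z (H(z) = 8 + (z + 11) = 8 + (11 + z) = 19 + z)
√(-44378 + ((10*(-27))*21 - H(c(-9)))) = √(-44378 + ((10*(-27))*21 - (19 + 11*(-9)))) = √(-44378 + (-270*21 - (19 - 99))) = √(-44378 + (-5670 - 1*(-80))) = √(-44378 + (-5670 + 80)) = √(-44378 - 5590) = √(-49968) = 12*I*√347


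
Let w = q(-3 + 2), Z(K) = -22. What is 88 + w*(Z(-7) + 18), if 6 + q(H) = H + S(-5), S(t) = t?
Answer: 136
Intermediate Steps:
q(H) = -11 + H (q(H) = -6 + (H - 5) = -6 + (-5 + H) = -11 + H)
w = -12 (w = -11 + (-3 + 2) = -11 - 1 = -12)
88 + w*(Z(-7) + 18) = 88 - 12*(-22 + 18) = 88 - 12*(-4) = 88 + 48 = 136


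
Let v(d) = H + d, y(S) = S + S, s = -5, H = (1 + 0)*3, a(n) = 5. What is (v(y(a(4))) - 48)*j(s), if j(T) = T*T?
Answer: -875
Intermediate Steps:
H = 3 (H = 1*3 = 3)
j(T) = T²
y(S) = 2*S
v(d) = 3 + d
(v(y(a(4))) - 48)*j(s) = ((3 + 2*5) - 48)*(-5)² = ((3 + 10) - 48)*25 = (13 - 48)*25 = -35*25 = -875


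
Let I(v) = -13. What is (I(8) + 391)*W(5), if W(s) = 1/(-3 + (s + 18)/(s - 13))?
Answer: -3024/47 ≈ -64.340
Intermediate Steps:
W(s) = 1/(-3 + (18 + s)/(-13 + s))
(I(8) + 391)*W(5) = (-13 + 391)*((13 - 1*5)/(-57 + 2*5)) = 378*((13 - 5)/(-57 + 10)) = 378*(8/(-47)) = 378*(-1/47*8) = 378*(-8/47) = -3024/47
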